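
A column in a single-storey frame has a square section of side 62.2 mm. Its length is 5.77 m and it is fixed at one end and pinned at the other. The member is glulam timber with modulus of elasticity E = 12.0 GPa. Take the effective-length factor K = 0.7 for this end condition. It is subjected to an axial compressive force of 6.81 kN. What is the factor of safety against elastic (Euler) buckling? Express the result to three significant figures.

n ≈ 1.33

I = a⁴/12 = 62.2⁴/12 = 1.247×10^6 mm⁴
I = 1.247×10^6 mm⁴ = 1.247×10^-6 m⁴
Effective length L_e = K·L = 0.7 × 5.77 = 4.039 m
P_cr = π²EI / L_e² = π² × 12.0×10⁹ × 1.247×10^-6 / 4.039² = 9.056×10^3 N
Factor of safety n = P_cr / P = 9.0555 / 6.81 = 1.33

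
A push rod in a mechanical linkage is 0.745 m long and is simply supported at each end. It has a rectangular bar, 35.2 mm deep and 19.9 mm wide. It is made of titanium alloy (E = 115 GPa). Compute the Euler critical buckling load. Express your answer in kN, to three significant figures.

Buckling occurs about the weak axis: I_min = h·b³/12 with b = 19.9 mm (the shorter side).
I_min = 35.2×19.9³/12 = 2.312×10^4 mm⁴
I = 2.312×10^4 mm⁴ = 2.312×10^-8 m⁴
Effective length L_e = K·L = 1 × 0.745 = 0.7450 m
P_cr = π²EI / L_e² = π² × 115×10⁹ × 2.312×10^-8 / 0.7450² = 4.727×10^4 N

P_cr ≈ 47.3 kN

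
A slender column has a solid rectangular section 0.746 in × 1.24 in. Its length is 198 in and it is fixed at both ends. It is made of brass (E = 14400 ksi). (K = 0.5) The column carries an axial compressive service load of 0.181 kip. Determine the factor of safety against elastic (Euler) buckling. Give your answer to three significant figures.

n ≈ 3.44

Buckling occurs about the weak axis: I_min = h·b³/12 with b = 0.746 in (the shorter side).
I_min = 1.24×0.746³/12 = 4.290×10^-2 in⁴
Effective length L_e = K·L = 0.5 × 198 = 99.00 in
P_cr = π²EI / L_e² = π² × 14400×10³ × 4.290×10^-2 / 99.00² = 622.1 lb
Factor of safety n = P_cr / P = 0.62208 / 0.181 = 3.44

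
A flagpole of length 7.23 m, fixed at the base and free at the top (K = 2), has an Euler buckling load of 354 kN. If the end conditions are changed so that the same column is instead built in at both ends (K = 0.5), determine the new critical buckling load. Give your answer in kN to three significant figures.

P_cr ∝ 1/K², so P_cr,new = P_cr,old × (K_old/K_new)² = 354 × (2/0.5)²
= 354 × 16.00 = 5660 kN

P_cr ≈ 5660 kN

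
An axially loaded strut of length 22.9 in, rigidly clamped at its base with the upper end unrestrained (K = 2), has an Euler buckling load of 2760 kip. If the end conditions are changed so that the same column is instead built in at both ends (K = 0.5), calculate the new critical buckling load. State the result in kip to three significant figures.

P_cr ≈ 44200 kip

P_cr ∝ 1/K², so P_cr,new = P_cr,old × (K_old/K_new)² = 2760 × (2/0.5)²
= 2760 × 16.00 = 44200 kip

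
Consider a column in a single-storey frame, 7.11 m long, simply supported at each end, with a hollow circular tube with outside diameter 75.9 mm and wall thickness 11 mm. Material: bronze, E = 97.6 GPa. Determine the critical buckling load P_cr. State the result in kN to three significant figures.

P_cr ≈ 23.1 kN

Inner diameter d_i = 75.9 − 2×11 = 53.90 mm
I = π(d_o⁴ − d_i⁴)/64 = π(75.9⁴ − 53.90⁴)/64 = 1.215×10^6 mm⁴
I = 1.215×10^6 mm⁴ = 1.215×10^-6 m⁴
Effective length L_e = K·L = 1 × 7.11 = 7.110 m
P_cr = π²EI / L_e² = π² × 97.6×10⁹ × 1.215×10^-6 / 7.110² = 2.315×10^4 N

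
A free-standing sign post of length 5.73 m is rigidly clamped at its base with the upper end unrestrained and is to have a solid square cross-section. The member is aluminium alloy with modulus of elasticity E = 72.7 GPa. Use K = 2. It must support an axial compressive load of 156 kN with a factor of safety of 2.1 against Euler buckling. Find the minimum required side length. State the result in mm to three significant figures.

a ≈ 164 mm

Required P_cr = n·P = 2.1 × 156 = 327.6 kN
L_e = K·L = 2 × 5.73 = 11.46 m
Required I = P_cr·L_e²/(π²E) = 3.276×10^5 × 11.46² / (π² × 7.27×10^10) = 5.996×10^-5 m⁴
I_req = 5.996×10^7 mm⁴
Solid square: I = a⁴/12  ⇒  a = (12I)^(1/4) = (12×5.996×10^7)^(1/4) = 164 mm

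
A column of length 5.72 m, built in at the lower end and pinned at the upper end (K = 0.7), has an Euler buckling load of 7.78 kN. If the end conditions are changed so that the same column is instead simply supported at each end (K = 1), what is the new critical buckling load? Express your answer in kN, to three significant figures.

P_cr ≈ 3.81 kN

P_cr ∝ 1/K², so P_cr,new = P_cr,old × (K_old/K_new)² = 7.78 × (0.7/1)²
= 7.78 × 0.4900 = 3.81 kN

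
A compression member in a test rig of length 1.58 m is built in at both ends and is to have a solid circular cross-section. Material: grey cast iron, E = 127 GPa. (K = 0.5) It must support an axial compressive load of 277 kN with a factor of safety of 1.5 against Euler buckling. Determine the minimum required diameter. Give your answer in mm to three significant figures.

d ≈ 45.3 mm

Required P_cr = n·P = 1.5 × 277 = 415.5 kN
L_e = K·L = 0.5 × 1.58 = 0.7900 m
Required I = P_cr·L_e²/(π²E) = 4.155×10^5 × 0.7900² / (π² × 1.27×10^11) = 2.069×10^-7 m⁴
I_req = 2.069×10^5 mm⁴
Solid circle: I = πd⁴/64  ⇒  d = (64I/π)^(1/4) = (64×2.069×10^5/π)^(1/4) = 45.3 mm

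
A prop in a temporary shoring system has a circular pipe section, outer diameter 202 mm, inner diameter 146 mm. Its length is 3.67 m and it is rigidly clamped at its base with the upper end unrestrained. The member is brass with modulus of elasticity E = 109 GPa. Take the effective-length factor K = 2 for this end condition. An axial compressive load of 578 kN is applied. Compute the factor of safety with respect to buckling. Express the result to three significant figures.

n ≈ 2.05

d_o = 202 mm, d_i = 146 mm
I = π(d_o⁴ − d_i⁴)/64 = π(202⁴ − 146.0⁴)/64 = 5.942×10^7 mm⁴
I = 5.942×10^7 mm⁴ = 5.942×10^-5 m⁴
Effective length L_e = K·L = 2 × 3.67 = 7.340 m
P_cr = π²EI / L_e² = π² × 109×10⁹ × 5.942×10^-5 / 7.340² = 1.187×10^6 N
Factor of safety n = P_cr / P = 1186.6 / 578 = 2.05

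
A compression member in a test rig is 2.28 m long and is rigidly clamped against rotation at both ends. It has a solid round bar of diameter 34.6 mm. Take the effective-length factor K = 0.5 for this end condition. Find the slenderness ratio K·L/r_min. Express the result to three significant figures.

For a solid circle r = d/4 = 34.6/4 = 8.650 mm
L_e = K·L = 0.5 × 2.28 m = 1.140 m = 1140.0 mm
λ = L_e / r_min = 1140.0 / 8.650 = 132

λ ≈ 132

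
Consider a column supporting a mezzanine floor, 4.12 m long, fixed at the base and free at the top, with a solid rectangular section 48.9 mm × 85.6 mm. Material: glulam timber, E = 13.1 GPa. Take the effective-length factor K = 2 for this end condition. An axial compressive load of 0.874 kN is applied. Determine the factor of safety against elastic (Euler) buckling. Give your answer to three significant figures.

Buckling occurs about the weak axis: I_min = h·b³/12 with b = 48.9 mm (the shorter side).
I_min = 85.6×48.9³/12 = 8.341×10^5 mm⁴
I = 8.341×10^5 mm⁴ = 8.341×10^-7 m⁴
Effective length L_e = K·L = 2 × 4.12 = 8.240 m
P_cr = π²EI / L_e² = π² × 13.1×10⁹ × 8.341×10^-7 / 8.240² = 1.588×10^3 N
Factor of safety n = P_cr / P = 1.5883 / 0.874 = 1.82

n ≈ 1.82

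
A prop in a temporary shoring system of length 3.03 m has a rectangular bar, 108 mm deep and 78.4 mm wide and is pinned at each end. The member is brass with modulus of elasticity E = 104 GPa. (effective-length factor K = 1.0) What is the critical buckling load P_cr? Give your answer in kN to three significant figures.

P_cr ≈ 485 kN

Buckling occurs about the weak axis: I_min = h·b³/12 with b = 78.4 mm (the shorter side).
I_min = 108×78.4³/12 = 4.337×10^6 mm⁴
I = 4.337×10^6 mm⁴ = 4.337×10^-6 m⁴
Effective length L_e = K·L = 1 × 3.03 = 3.030 m
P_cr = π²EI / L_e² = π² × 104×10⁹ × 4.337×10^-6 / 3.030² = 4.849×10^5 N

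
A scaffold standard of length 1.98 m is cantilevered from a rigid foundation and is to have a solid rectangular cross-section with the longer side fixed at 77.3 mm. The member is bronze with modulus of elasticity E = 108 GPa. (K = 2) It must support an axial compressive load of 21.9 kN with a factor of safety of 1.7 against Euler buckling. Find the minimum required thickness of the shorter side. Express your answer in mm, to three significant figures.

b ≈ 44.0 mm

Required P_cr = n·P = 1.7 × 21.9 = 37.23 kN
L_e = K·L = 2 × 1.98 = 3.960 m
Required I = P_cr·L_e²/(π²E) = 3.723×10^4 × 3.960² / (π² × 1.08×10^11) = 5.477×10^-7 m⁴
I_req = 5.477×10^5 mm⁴
Rectangle, weak axis: I_min = h·b³/12 with h = 77.3 mm fixed  ⇒  b = (12I/h)^(1/3) = 44.0 mm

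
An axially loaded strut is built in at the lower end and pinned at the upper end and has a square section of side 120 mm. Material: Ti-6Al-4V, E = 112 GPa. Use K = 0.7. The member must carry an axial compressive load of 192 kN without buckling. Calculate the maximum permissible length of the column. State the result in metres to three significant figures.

L_max ≈ 14.2 m

I = a⁴/12 = 120⁴/12 = 1.728×10^7 mm⁴
I = 1.728×10^-5 m⁴
At the buckling limit P_cr = P = 1.920×10^5 N
From P_cr = π²EI/(K·L)²:  L = (1/K)·√(π²EI/P_cr) = (1/0.7)·√(π²×1.12×10^11×1.728×10^-5/1.920×10^5)
L = 14.2 m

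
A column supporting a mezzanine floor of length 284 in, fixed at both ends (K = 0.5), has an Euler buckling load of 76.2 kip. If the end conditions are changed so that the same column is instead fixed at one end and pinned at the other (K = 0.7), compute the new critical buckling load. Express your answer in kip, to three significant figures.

P_cr ∝ 1/K², so P_cr,new = P_cr,old × (K_old/K_new)² = 76.2 × (0.5/0.7)²
= 76.2 × 0.5102 = 38.9 kip

P_cr ≈ 38.9 kip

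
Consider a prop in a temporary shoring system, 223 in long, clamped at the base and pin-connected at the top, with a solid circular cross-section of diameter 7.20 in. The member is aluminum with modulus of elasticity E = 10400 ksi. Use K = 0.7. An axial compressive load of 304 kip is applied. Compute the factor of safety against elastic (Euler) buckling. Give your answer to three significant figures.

I = πd⁴/64 = π×7.20⁴/64 = 131.9 in⁴
Effective length L_e = K·L = 0.7 × 223 = 156.1 in
P_cr = π²EI / L_e² = π² × 10400×10³ × 131.9 / 156.1² = 5.557×10^5 lb
Factor of safety n = P_cr / P = 555.68 / 304 = 1.83

n ≈ 1.83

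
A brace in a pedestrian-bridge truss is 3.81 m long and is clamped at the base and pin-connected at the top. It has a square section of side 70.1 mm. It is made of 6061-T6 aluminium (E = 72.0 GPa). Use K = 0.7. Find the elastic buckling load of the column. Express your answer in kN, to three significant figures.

P_cr ≈ 201 kN

I = a⁴/12 = 70.1⁴/12 = 2.012×10^6 mm⁴
I = 2.012×10^6 mm⁴ = 2.012×10^-6 m⁴
Effective length L_e = K·L = 0.7 × 3.81 = 2.667 m
P_cr = π²EI / L_e² = π² × 72.0×10⁹ × 2.012×10^-6 / 2.667² = 2.010×10^5 N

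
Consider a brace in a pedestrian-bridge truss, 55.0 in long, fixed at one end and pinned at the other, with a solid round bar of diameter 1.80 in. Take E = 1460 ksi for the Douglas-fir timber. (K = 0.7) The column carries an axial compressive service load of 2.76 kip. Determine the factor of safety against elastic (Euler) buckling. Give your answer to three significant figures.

I = πd⁴/64 = π×1.80⁴/64 = 0.5153 in⁴
Effective length L_e = K·L = 0.7 × 55.0 = 38.50 in
P_cr = π²EI / L_e² = π² × 1460×10³ × 0.5153 / 38.50² = 5.009×10^3 lb
Factor of safety n = P_cr / P = 5.0095 / 2.76 = 1.82

n ≈ 1.82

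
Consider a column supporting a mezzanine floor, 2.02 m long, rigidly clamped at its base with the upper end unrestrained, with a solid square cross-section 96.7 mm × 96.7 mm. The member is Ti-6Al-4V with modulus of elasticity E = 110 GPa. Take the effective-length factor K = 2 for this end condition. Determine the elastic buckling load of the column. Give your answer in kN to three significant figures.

P_cr ≈ 485 kN

I = a⁴/12 = 96.7⁴/12 = 7.287×10^6 mm⁴
I = 7.287×10^6 mm⁴ = 7.287×10^-6 m⁴
Effective length L_e = K·L = 2 × 2.02 = 4.040 m
P_cr = π²EI / L_e² = π² × 110×10⁹ × 7.287×10^-6 / 4.040² = 4.847×10^5 N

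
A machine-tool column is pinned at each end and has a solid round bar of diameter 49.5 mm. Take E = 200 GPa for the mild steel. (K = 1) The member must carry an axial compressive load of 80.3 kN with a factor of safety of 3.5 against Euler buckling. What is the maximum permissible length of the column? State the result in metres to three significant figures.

I = πd⁴/64 = π×49.5⁴/64 = 2.947×10^5 mm⁴
I = 2.947×10^-7 m⁴
Required critical load P_cr = n·P = 3.5 × 80.3 = 281.0 kN = 2.811×10^5 N
From P_cr = π²EI/(K·L)²:  L = (1/K)·√(π²EI/P_cr) = (1/1)·√(π²×2.00×10^11×2.947×10^-7/2.811×10^5)
L = 1.44 m

L_max ≈ 1.44 m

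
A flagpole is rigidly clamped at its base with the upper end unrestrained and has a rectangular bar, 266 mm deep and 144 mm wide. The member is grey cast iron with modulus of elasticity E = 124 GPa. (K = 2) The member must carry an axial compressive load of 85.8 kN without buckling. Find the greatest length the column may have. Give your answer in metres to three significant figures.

L_max ≈ 15.4 m

Buckling occurs about the weak axis: I_min = h·b³/12 with b = 144 mm (the shorter side).
I_min = 266×144³/12 = 6.619×10^7 mm⁴
I = 6.619×10^-5 m⁴
At the buckling limit P_cr = P = 8.580×10^4 N
From P_cr = π²EI/(K·L)²:  L = (1/K)·√(π²EI/P_cr) = (1/2)·√(π²×1.24×10^11×6.619×10^-5/8.580×10^4)
L = 15.4 m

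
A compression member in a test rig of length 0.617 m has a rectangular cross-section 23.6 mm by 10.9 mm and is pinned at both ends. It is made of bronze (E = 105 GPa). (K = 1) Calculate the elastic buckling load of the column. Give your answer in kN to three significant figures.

Buckling occurs about the weak axis: I_min = h·b³/12 with b = 10.9 mm (the shorter side).
I_min = 23.6×10.9³/12 = 2.547×10^3 mm⁴
I = 2.547×10^3 mm⁴ = 2.547×10^-9 m⁴
Effective length L_e = K·L = 1 × 0.617 = 0.6170 m
P_cr = π²EI / L_e² = π² × 105×10⁹ × 2.547×10^-9 / 0.6170² = 6.933×10^3 N

P_cr ≈ 6.93 kN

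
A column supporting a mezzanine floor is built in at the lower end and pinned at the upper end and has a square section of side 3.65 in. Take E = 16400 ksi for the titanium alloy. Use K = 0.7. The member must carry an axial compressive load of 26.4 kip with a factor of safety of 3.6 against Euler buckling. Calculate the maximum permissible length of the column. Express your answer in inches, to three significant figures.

I = a⁴/12 = 3.65⁴/12 = 14.79 in⁴
Required critical load P_cr = n·P = 3.6 × 26.4 = 95.04 kip = 9.504×10^4 lb
From P_cr = π²EI/(K·L)²:  L = (1/K)·√(π²EI/P_cr) = (1/0.7)·√(π²×1.64×10^7×14.79/9.504×10^4)
L = 227 in

L_max ≈ 227 in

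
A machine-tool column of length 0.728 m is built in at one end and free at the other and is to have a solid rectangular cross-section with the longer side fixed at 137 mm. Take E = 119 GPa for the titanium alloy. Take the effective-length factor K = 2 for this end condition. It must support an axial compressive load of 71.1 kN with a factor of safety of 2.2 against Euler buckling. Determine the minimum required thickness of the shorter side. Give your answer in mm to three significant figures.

b ≈ 29.1 mm

Required P_cr = n·P = 2.2 × 71.1 = 156.4 kN
L_e = K·L = 2 × 0.728 = 1.456 m
Required I = P_cr·L_e²/(π²E) = 1.564×10^5 × 1.456² / (π² × 1.19×10^11) = 2.823×10^-7 m⁴
I_req = 2.823×10^5 mm⁴
Rectangle, weak axis: I_min = h·b³/12 with h = 137 mm fixed  ⇒  b = (12I/h)^(1/3) = 29.1 mm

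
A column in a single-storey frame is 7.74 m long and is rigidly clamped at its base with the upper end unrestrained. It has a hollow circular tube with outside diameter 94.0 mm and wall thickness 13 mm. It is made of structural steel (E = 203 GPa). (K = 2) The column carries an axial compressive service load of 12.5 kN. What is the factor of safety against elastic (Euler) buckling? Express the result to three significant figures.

Inner diameter d_i = 94.0 − 2×13 = 68.00 mm
I = π(d_o⁴ − d_i⁴)/64 = π(94.0⁴ − 68.00⁴)/64 = 2.783×10^6 mm⁴
I = 2.783×10^6 mm⁴ = 2.783×10^-6 m⁴
Effective length L_e = K·L = 2 × 7.74 = 15.48 m
P_cr = π²EI / L_e² = π² × 203×10⁹ × 2.783×10^-6 / 15.48² = 2.327×10^4 N
Factor of safety n = P_cr / P = 23.268 / 12.5 = 1.86

n ≈ 1.86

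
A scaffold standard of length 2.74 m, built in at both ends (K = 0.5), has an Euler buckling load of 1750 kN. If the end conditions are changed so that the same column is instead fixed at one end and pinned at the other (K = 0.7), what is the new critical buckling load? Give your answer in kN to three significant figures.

P_cr ∝ 1/K², so P_cr,new = P_cr,old × (K_old/K_new)² = 1750 × (0.5/0.7)²
= 1750 × 0.5102 = 893 kN

P_cr ≈ 893 kN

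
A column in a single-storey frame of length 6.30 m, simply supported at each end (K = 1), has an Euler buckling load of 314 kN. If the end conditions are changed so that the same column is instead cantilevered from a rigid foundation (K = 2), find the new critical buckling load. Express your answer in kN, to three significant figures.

P_cr ∝ 1/K², so P_cr,new = P_cr,old × (K_old/K_new)² = 314 × (1/2)²
= 314 × 0.2500 = 78.5 kN

P_cr ≈ 78.5 kN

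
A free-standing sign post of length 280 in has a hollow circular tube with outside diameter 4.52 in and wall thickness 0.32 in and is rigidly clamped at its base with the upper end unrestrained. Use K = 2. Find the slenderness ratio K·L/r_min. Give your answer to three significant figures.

Inner diameter d_i = 4.52 − 2×0.32 = 3.880 in
I = π(d_o⁴ − d_i⁴)/64 = π(4.52⁴ − 3.880⁴)/64 = 9.364 in⁴
A = 4.222 in²;  r_min = √(I/A) = √(9.364/4.222) = 1.489 in
L_e = K·L = 2 × 280 = 560.0 in
λ = L_e / r_min = 560.00 / 1.489 = 376

λ ≈ 376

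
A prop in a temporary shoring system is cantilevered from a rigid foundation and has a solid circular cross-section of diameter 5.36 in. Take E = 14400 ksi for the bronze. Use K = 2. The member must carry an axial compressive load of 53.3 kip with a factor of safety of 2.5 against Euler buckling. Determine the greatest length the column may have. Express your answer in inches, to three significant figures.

L_max ≈ 104 in

I = πd⁴/64 = π×5.36⁴/64 = 40.52 in⁴
Required critical load P_cr = n·P = 2.5 × 53.3 = 133.2 kip = 1.332×10^5 lb
From P_cr = π²EI/(K·L)²:  L = (1/K)·√(π²EI/P_cr) = (1/2)·√(π²×1.44×10^7×40.52/1.332×10^5)
L = 104 in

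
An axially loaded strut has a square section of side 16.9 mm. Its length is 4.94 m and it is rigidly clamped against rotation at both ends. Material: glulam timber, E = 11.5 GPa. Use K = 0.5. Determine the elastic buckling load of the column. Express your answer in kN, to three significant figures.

P_cr ≈ 0.126 kN

I = a⁴/12 = 16.9⁴/12 = 6.798×10^3 mm⁴
I = 6.798×10^3 mm⁴ = 6.798×10^-9 m⁴
Effective length L_e = K·L = 0.5 × 4.94 = 2.470 m
P_cr = π²EI / L_e² = π² × 11.5×10⁹ × 6.798×10^-9 / 2.470² = 126.5 N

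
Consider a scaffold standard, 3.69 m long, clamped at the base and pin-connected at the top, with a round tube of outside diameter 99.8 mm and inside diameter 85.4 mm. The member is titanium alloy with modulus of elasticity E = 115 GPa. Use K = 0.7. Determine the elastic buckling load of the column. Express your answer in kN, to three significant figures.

P_cr ≈ 384 kN

d_o = 99.8 mm, d_i = 85.4 mm
I = π(d_o⁴ − d_i⁴)/64 = π(99.8⁴ − 85.40⁴)/64 = 2.259×10^6 mm⁴
I = 2.259×10^6 mm⁴ = 2.259×10^-6 m⁴
Effective length L_e = K·L = 0.7 × 3.69 = 2.583 m
P_cr = π²EI / L_e² = π² × 115×10⁹ × 2.259×10^-6 / 2.583² = 3.842×10^5 N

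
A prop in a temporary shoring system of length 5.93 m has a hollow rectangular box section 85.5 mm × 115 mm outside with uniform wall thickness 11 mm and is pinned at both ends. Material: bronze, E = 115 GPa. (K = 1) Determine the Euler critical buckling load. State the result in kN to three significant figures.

Inner dimensions: h_i = 115 − 2×11 = 93.00 mm, b_i = 85.5 − 2×11 = 63.50 mm
Weak-axis I_min = (h_o·b_o³ − h_i·b_i³)/12 with b_o = 85.5, b_i = 63.50 mm (shorter outer/inner sides).
I_min = (115×85.5³ − 93.00×63.50³)/12 = 4.005×10^6 mm⁴
I = 4.005×10^6 mm⁴ = 4.005×10^-6 m⁴
Effective length L_e = K·L = 1 × 5.93 = 5.930 m
P_cr = π²EI / L_e² = π² × 115×10⁹ × 4.005×10^-6 / 5.930² = 1.293×10^5 N

P_cr ≈ 129 kN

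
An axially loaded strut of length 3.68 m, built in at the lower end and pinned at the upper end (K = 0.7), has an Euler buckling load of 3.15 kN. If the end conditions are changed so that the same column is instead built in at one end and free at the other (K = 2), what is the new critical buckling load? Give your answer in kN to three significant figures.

P_cr ∝ 1/K², so P_cr,new = P_cr,old × (K_old/K_new)² = 3.15 × (0.7/2)²
= 3.15 × 0.1225 = 0.386 kN

P_cr ≈ 0.386 kN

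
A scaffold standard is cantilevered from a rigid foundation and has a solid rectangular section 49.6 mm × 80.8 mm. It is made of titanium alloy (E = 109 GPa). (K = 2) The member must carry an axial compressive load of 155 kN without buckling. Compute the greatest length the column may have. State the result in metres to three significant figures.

L_max ≈ 1.19 m

Buckling occurs about the weak axis: I_min = h·b³/12 with b = 49.6 mm (the shorter side).
I_min = 80.8×49.6³/12 = 8.216×10^5 mm⁴
I = 8.216×10^-7 m⁴
At the buckling limit P_cr = P = 1.550×10^5 N
From P_cr = π²EI/(K·L)²:  L = (1/K)·√(π²EI/P_cr) = (1/2)·√(π²×1.09×10^11×8.216×10^-7/1.550×10^5)
L = 1.19 m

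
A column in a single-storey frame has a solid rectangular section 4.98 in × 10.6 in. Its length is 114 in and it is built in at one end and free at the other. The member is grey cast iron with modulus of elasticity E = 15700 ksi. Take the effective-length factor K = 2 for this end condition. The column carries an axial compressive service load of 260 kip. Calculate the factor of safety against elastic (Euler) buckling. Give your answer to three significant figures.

n ≈ 1.25

Buckling occurs about the weak axis: I_min = h·b³/12 with b = 4.98 in (the shorter side).
I_min = 10.6×4.98³/12 = 109.1 in⁴
Effective length L_e = K·L = 2 × 114 = 228.0 in
P_cr = π²EI / L_e² = π² × 15700×10³ × 109.1 / 228.0² = 3.252×10^5 lb
Factor of safety n = P_cr / P = 325.19 / 260 = 1.25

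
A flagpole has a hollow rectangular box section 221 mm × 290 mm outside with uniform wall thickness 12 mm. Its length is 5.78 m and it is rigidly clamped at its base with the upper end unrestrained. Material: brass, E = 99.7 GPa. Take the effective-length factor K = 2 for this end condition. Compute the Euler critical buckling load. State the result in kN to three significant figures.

P_cr ≈ 673 kN

Inner dimensions: h_i = 290 − 2×12 = 266.0 mm, b_i = 221 − 2×12 = 197.0 mm
Weak-axis I_min = (h_o·b_o³ − h_i·b_i³)/12 with b_o = 221, b_i = 197.0 mm (shorter outer/inner sides).
I_min = (290×221³ − 266.0×197.0³)/12 = 9.138×10^7 mm⁴
I = 9.138×10^7 mm⁴ = 9.138×10^-5 m⁴
Effective length L_e = K·L = 2 × 5.78 = 11.56 m
P_cr = π²EI / L_e² = π² × 99.7×10⁹ × 9.138×10^-5 / 11.56² = 6.729×10^5 N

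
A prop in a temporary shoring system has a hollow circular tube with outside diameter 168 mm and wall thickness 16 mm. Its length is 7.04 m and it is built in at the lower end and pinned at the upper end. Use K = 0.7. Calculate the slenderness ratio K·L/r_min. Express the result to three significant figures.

λ ≈ 91.2

Inner diameter d_i = 168 − 2×16 = 136.0 mm
I = π(d_o⁴ − d_i⁴)/64 = π(168⁴ − 136.0⁴)/64 = 2.231×10^7 mm⁴
A = 7.640×10^3 mm²;  r_min = √(I/A) = √(2.231×10^7/7.640×10^3) = 54.04 mm
L_e = K·L = 0.7 × 7.04 m = 4.928 m = 4928.0 mm
λ = L_e / r_min = 4928.0 / 54.04 = 91.2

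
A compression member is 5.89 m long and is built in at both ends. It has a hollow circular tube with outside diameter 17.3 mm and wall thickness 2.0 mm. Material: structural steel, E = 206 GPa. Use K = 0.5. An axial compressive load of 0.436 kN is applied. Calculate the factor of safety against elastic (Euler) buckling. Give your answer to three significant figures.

Inner diameter d_i = 17.3 − 2×2.0 = 13.30 mm
I = π(d_o⁴ − d_i⁴)/64 = π(17.3⁴ − 13.30⁴)/64 = 2.861×10^3 mm⁴
I = 2.861×10^3 mm⁴ = 2.861×10^-9 m⁴
Effective length L_e = K·L = 0.5 × 5.89 = 2.945 m
P_cr = π²EI / L_e² = π² × 206×10⁹ × 2.861×10^-9 / 2.945² = 670.7 N
Factor of safety n = P_cr / P = 0.67069 / 0.436 = 1.54

n ≈ 1.54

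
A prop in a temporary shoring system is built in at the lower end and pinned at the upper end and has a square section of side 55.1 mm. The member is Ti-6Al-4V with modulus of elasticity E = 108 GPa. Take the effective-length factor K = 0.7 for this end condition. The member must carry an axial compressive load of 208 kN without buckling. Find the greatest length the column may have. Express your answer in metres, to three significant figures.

L_max ≈ 2.83 m

I = a⁴/12 = 55.1⁴/12 = 7.681×10^5 mm⁴
I = 7.681×10^-7 m⁴
At the buckling limit P_cr = P = 2.080×10^5 N
From P_cr = π²EI/(K·L)²:  L = (1/K)·√(π²EI/P_cr) = (1/0.7)·√(π²×1.08×10^11×7.681×10^-7/2.080×10^5)
L = 2.83 m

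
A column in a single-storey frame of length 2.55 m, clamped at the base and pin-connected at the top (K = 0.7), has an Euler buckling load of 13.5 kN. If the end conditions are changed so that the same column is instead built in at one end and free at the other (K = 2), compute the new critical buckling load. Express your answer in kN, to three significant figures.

P_cr ≈ 1.65 kN

P_cr ∝ 1/K², so P_cr,new = P_cr,old × (K_old/K_new)² = 13.5 × (0.7/2)²
= 13.5 × 0.1225 = 1.65 kN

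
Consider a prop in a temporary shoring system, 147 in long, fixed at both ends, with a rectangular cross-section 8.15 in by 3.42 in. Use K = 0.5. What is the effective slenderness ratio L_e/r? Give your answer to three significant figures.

λ ≈ 74.4

For a rectangle r_min = b/√12 = 3.42/√12 = 0.9873 in
L_e = K·L = 0.5 × 147 = 73.50 in
λ = L_e / r_min = 73.500 / 0.9873 = 74.4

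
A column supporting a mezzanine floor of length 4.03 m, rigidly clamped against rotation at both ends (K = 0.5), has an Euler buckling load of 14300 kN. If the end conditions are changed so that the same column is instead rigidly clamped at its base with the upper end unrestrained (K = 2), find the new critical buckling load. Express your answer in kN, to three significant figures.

P_cr ∝ 1/K², so P_cr,new = P_cr,old × (K_old/K_new)² = 14300 × (0.5/2)²
= 14300 × 0.06250 = 894 kN

P_cr ≈ 894 kN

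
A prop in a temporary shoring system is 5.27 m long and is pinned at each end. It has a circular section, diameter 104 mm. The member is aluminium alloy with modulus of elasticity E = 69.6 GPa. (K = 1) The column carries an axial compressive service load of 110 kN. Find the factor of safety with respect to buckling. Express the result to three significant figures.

I = πd⁴/64 = π×104⁴/64 = 5.743×10^6 mm⁴
I = 5.743×10^6 mm⁴ = 5.743×10^-6 m⁴
Effective length L_e = K·L = 1 × 5.27 = 5.270 m
P_cr = π²EI / L_e² = π² × 69.6×10⁹ × 5.743×10^-6 / 5.270² = 1.420×10^5 N
Factor of safety n = P_cr / P = 142.03 / 110 = 1.29

n ≈ 1.29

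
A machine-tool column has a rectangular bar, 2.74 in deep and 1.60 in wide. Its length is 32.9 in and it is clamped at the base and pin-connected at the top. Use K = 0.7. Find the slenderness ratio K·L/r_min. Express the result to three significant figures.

λ ≈ 49.9

Buckling occurs about the weak axis: I_min = h·b³/12 with b = 1.60 in (the shorter side).
I_min = 2.74×1.60³/12 = 0.9353 in⁴
A = 4.384 in²;  r_min = √(I/A) = √(0.9353/4.384) = 0.4619 in
L_e = K·L = 0.7 × 32.9 = 23.03 in
λ = L_e / r_min = 23.030 / 0.4619 = 49.9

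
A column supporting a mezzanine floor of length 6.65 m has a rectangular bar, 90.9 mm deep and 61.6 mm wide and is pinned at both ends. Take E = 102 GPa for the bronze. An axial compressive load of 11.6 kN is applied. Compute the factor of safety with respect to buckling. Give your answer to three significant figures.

Buckling occurs about the weak axis: I_min = h·b³/12 with b = 61.6 mm (the shorter side).
I_min = 90.9×61.6³/12 = 1.771×10^6 mm⁴
I = 1.771×10^6 mm⁴ = 1.771×10^-6 m⁴
Effective length L_e = K·L = 1 × 6.65 = 6.650 m
P_cr = π²EI / L_e² = π² × 102×10⁹ × 1.771×10^-6 / 6.650² = 4.031×10^4 N
Factor of safety n = P_cr / P = 40.307 / 11.6 = 3.47

n ≈ 3.47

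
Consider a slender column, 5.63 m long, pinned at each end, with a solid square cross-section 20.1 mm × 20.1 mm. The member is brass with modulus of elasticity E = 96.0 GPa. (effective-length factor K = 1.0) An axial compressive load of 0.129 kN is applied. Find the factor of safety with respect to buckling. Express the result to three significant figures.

n ≈ 3.15

I = a⁴/12 = 20.1⁴/12 = 1.360×10^4 mm⁴
I = 1.360×10^4 mm⁴ = 1.360×10^-8 m⁴
Effective length L_e = K·L = 1 × 5.63 = 5.630 m
P_cr = π²EI / L_e² = π² × 96.0×10⁹ × 1.360×10^-8 / 5.630² = 406.6 N
Factor of safety n = P_cr / P = 0.40659 / 0.129 = 3.15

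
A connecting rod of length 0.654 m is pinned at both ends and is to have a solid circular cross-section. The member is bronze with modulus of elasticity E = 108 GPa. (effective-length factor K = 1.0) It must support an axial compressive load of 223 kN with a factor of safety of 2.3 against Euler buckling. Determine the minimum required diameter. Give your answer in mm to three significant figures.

d ≈ 45.3 mm

Required P_cr = n·P = 2.3 × 223 = 512.9 kN
L_e = K·L = 1 × 0.654 = 0.6540 m
Required I = P_cr·L_e²/(π²E) = 5.129×10^5 × 0.6540² / (π² × 1.08×10^11) = 2.058×10^-7 m⁴
I_req = 2.058×10^5 mm⁴
Solid circle: I = πd⁴/64  ⇒  d = (64I/π)^(1/4) = (64×2.058×10^5/π)^(1/4) = 45.3 mm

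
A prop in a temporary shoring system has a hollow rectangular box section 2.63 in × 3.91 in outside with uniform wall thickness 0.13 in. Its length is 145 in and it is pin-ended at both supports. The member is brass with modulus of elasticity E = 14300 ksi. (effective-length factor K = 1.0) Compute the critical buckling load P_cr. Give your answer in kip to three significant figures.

P_cr ≈ 12.6 kip

Inner dimensions: h_i = 3.91 − 2×0.13 = 3.650 in, b_i = 2.63 − 2×0.13 = 2.370 in
Weak-axis I_min = (h_o·b_o³ − h_i·b_i³)/12 with b_o = 2.63, b_i = 2.370 in (shorter outer/inner sides).
I_min = (3.91×2.63³ − 3.650×2.370³)/12 = 1.878 in⁴
Effective length L_e = K·L = 1 × 145 = 145.0 in
P_cr = π²EI / L_e² = π² × 14300×10³ × 1.878 / 145.0² = 1.261×10^4 lb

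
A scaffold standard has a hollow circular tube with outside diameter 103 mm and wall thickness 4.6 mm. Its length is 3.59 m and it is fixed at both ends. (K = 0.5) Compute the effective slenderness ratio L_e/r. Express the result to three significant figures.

Inner diameter d_i = 103 − 2×4.6 = 93.80 mm
I = π(d_o⁴ − d_i⁴)/64 = π(103⁴ − 93.80⁴)/64 = 1.725×10^6 mm⁴
A = 1.422×10^3 mm²;  r_min = √(I/A) = √(1.725×10^6/1.422×10^3) = 34.83 mm
L_e = K·L = 0.5 × 3.59 m = 1.795 m = 1795.0 mm
λ = L_e / r_min = 1795.0 / 34.83 = 51.5

λ ≈ 51.5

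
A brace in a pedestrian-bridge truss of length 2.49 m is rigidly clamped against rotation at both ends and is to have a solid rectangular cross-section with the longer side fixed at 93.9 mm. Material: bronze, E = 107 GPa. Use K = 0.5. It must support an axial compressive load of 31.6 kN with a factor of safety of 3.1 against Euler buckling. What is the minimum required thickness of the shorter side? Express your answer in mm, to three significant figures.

Required P_cr = n·P = 3.1 × 31.6 = 97.96 kN
L_e = K·L = 0.5 × 2.49 = 1.245 m
Required I = P_cr·L_e²/(π²E) = 9.796×10^4 × 1.245² / (π² × 1.07×10^11) = 1.438×10^-7 m⁴
I_req = 1.438×10^5 mm⁴
Rectangle, weak axis: I_min = h·b³/12 with h = 93.9 mm fixed  ⇒  b = (12I/h)^(1/3) = 26.4 mm

b ≈ 26.4 mm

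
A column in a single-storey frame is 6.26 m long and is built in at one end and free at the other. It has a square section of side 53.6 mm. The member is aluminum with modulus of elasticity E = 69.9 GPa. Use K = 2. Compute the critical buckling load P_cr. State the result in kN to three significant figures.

P_cr ≈ 3.03 kN

I = a⁴/12 = 53.6⁴/12 = 6.878×10^5 mm⁴
I = 6.878×10^5 mm⁴ = 6.878×10^-7 m⁴
Effective length L_e = K·L = 2 × 6.26 = 12.52 m
P_cr = π²EI / L_e² = π² × 69.9×10⁹ × 6.878×10^-7 / 12.52² = 3.027×10^3 N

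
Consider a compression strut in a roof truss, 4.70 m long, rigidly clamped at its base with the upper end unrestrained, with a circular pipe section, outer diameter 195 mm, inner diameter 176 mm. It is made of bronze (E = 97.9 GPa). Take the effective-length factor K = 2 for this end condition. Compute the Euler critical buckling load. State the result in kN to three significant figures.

P_cr ≈ 261 kN

d_o = 195 mm, d_i = 176 mm
I = π(d_o⁴ − d_i⁴)/64 = π(195⁴ − 176.0⁴)/64 = 2.388×10^7 mm⁴
I = 2.388×10^7 mm⁴ = 2.388×10^-5 m⁴
Effective length L_e = K·L = 2 × 4.70 = 9.400 m
P_cr = π²EI / L_e² = π² × 97.9×10⁹ × 2.388×10^-5 / 9.400² = 2.611×10^5 N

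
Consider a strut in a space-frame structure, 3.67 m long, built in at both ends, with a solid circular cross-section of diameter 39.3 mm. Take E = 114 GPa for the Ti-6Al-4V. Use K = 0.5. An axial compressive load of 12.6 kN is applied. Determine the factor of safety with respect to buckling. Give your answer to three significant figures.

I = πd⁴/64 = π×39.3⁴/64 = 1.171×10^5 mm⁴
I = 1.171×10^5 mm⁴ = 1.171×10^-7 m⁴
Effective length L_e = K·L = 0.5 × 3.67 = 1.835 m
P_cr = π²EI / L_e² = π² × 114×10⁹ × 1.171×10^-7 / 1.835² = 3.913×10^4 N
Factor of safety n = P_cr / P = 39.127 / 12.6 = 3.11

n ≈ 3.11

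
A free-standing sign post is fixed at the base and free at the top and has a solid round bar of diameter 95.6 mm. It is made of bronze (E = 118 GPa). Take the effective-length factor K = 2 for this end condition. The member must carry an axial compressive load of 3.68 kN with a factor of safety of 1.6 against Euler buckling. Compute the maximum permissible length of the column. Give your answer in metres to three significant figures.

I = πd⁴/64 = π×95.6⁴/64 = 4.100×10^6 mm⁴
I = 4.100×10^-6 m⁴
Required critical load P_cr = n·P = 1.6 × 3.68 = 5.888 kN = 5.888×10^3 N
From P_cr = π²EI/(K·L)²:  L = (1/K)·√(π²EI/P_cr) = (1/2)·√(π²×1.18×10^11×4.100×10^-6/5.888×10^3)
L = 14.2 m

L_max ≈ 14.2 m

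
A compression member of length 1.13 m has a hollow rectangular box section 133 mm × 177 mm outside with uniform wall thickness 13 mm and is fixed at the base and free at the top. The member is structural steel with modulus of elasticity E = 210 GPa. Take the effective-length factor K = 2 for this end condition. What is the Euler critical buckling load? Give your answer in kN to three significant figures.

P_cr ≈ 7830 kN

Inner dimensions: h_i = 177 − 2×13 = 151.0 mm, b_i = 133 − 2×13 = 107.0 mm
Weak-axis I_min = (h_o·b_o³ − h_i·b_i³)/12 with b_o = 133, b_i = 107.0 mm (shorter outer/inner sides).
I_min = (177×133³ − 151.0×107.0³)/12 = 1.929×10^7 mm⁴
I = 1.929×10^7 mm⁴ = 1.929×10^-5 m⁴
Effective length L_e = K·L = 2 × 1.13 = 2.260 m
P_cr = π²EI / L_e² = π² × 210×10⁹ × 1.929×10^-5 / 2.260² = 7.826×10^6 N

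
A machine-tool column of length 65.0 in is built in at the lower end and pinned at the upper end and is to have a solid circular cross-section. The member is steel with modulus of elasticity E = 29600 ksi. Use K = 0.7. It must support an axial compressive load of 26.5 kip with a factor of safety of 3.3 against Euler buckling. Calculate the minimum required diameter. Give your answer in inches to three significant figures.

d ≈ 1.88 in

Required P_cr = n·P = 3.3 × 26.5 = 87.45 kip
L_e = K·L = 0.7 × 65.0 = 45.50 in
Required I = P_cr·L_e²/(π²E) = 8.745×10^4 × 45.50² / (π² × 2.96×10^7) = 0.6197 in⁴
Solid circle: I = πd⁴/64  ⇒  d = (64I/π)^(1/4) = (64×0.6197/π)^(1/4) = 1.88 in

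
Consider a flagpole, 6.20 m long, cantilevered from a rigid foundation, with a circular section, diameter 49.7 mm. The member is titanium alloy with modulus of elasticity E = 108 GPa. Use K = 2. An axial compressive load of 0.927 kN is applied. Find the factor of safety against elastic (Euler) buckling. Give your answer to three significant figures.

n ≈ 2.24

I = πd⁴/64 = π×49.7⁴/64 = 2.995×10^5 mm⁴
I = 2.995×10^5 mm⁴ = 2.995×10^-7 m⁴
Effective length L_e = K·L = 2 × 6.20 = 12.40 m
P_cr = π²EI / L_e² = π² × 108×10⁹ × 2.995×10^-7 / 12.40² = 2.076×10^3 N
Factor of safety n = P_cr / P = 2.0762 / 0.927 = 2.24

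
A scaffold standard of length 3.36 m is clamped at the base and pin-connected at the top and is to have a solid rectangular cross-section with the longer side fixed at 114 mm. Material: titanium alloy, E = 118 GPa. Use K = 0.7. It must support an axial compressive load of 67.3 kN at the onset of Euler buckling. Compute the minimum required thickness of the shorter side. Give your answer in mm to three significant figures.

b ≈ 32.3 mm

L_e = K·L = 0.7 × 3.36 = 2.352 m
Required I = P_cr·L_e²/(π²E) = 6.730×10^4 × 2.352² / (π² × 1.18×10^11) = 3.197×10^-7 m⁴
I_req = 3.197×10^5 mm⁴
Rectangle, weak axis: I_min = h·b³/12 with h = 114 mm fixed  ⇒  b = (12I/h)^(1/3) = 32.3 mm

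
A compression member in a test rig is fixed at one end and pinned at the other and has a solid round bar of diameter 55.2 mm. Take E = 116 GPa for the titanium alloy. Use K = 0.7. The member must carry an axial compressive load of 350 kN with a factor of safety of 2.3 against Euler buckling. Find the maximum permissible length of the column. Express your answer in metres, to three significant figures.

I = πd⁴/64 = π×55.2⁴/64 = 4.557×10^5 mm⁴
I = 4.557×10^-7 m⁴
Required critical load P_cr = n·P = 2.3 × 350 = 805.0 kN = 8.050×10^5 N
From P_cr = π²EI/(K·L)²:  L = (1/K)·√(π²EI/P_cr) = (1/0.7)·√(π²×1.16×10^11×4.557×10^-7/8.050×10^5)
L = 1.15 m

L_max ≈ 1.15 m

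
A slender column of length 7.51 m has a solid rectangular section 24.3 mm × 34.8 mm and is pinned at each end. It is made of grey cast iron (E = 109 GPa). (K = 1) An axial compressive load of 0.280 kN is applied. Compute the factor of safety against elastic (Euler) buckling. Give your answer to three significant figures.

Buckling occurs about the weak axis: I_min = h·b³/12 with b = 24.3 mm (the shorter side).
I_min = 34.8×24.3³/12 = 4.161×10^4 mm⁴
I = 4.161×10^4 mm⁴ = 4.161×10^-8 m⁴
Effective length L_e = K·L = 1 × 7.51 = 7.510 m
P_cr = π²EI / L_e² = π² × 109×10⁹ × 4.161×10^-8 / 7.510² = 793.7 N
Factor of safety n = P_cr / P = 0.79371 / 0.280 = 2.83

n ≈ 2.83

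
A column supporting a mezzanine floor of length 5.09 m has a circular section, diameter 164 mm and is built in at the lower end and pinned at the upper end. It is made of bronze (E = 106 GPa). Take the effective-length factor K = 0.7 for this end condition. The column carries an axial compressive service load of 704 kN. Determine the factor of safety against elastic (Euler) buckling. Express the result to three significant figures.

I = πd⁴/64 = π×164⁴/64 = 3.551×10^7 mm⁴
I = 3.551×10^7 mm⁴ = 3.551×10^-5 m⁴
Effective length L_e = K·L = 0.7 × 5.09 = 3.563 m
P_cr = π²EI / L_e² = π² × 106×10⁹ × 3.551×10^-5 / 3.563² = 2.926×10^6 N
Factor of safety n = P_cr / P = 2926.3 / 704 = 4.16

n ≈ 4.16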